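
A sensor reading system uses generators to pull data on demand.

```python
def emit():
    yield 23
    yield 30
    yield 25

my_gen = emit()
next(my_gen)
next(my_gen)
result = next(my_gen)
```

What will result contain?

Step 1: emit() creates a generator.
Step 2: next(my_gen) yields 23 (consumed and discarded).
Step 3: next(my_gen) yields 30 (consumed and discarded).
Step 4: next(my_gen) yields 25, assigned to result.
Therefore result = 25.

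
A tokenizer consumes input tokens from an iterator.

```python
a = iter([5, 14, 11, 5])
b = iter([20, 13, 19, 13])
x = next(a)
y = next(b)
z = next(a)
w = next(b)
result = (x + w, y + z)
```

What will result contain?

Step 1: a iterates [5, 14, 11, 5], b iterates [20, 13, 19, 13].
Step 2: x = next(a) = 5, y = next(b) = 20.
Step 3: z = next(a) = 14, w = next(b) = 13.
Step 4: result = (5 + 13, 20 + 14) = (18, 34).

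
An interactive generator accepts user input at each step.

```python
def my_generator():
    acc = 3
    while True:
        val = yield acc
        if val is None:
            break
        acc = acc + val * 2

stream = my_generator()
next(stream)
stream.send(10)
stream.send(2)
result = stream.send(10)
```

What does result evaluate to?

Step 1: next() -> yield acc=3.
Step 2: send(10) -> val=10, acc = 3 + 10*2 = 23, yield 23.
Step 3: send(2) -> val=2, acc = 23 + 2*2 = 27, yield 27.
Step 4: send(10) -> val=10, acc = 27 + 10*2 = 47, yield 47.
Therefore result = 47.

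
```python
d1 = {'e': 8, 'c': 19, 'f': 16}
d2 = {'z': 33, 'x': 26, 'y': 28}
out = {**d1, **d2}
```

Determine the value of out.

Step 1: Merge d1 and d2 (d2 values override on key conflicts).
Step 2: d1 has keys ['e', 'c', 'f'], d2 has keys ['z', 'x', 'y'].
Therefore out = {'e': 8, 'c': 19, 'f': 16, 'z': 33, 'x': 26, 'y': 28}.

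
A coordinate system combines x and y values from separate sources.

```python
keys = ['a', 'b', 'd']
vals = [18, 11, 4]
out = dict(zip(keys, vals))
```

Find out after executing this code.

Step 1: zip pairs keys with values:
  'a' -> 18
  'b' -> 11
  'd' -> 4
Therefore out = {'a': 18, 'b': 11, 'd': 4}.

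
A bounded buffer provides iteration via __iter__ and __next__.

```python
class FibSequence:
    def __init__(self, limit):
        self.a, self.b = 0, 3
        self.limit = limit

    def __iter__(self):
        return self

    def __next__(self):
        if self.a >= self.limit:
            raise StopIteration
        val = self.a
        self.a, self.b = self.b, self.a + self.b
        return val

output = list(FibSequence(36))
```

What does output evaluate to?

Step 1: Fibonacci-like sequence (a=0, b=3) until >= 36:
  Yield 0, then a,b = 3,3
  Yield 3, then a,b = 3,6
  Yield 3, then a,b = 6,9
  Yield 6, then a,b = 9,15
  Yield 9, then a,b = 15,24
  Yield 15, then a,b = 24,39
  Yield 24, then a,b = 39,63
Step 2: 39 >= 36, stop.
Therefore output = [0, 3, 3, 6, 9, 15, 24].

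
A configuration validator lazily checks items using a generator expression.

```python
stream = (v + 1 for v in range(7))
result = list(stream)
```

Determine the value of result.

Step 1: For each v in range(7), compute v+1:
  v=0: 0+1 = 1
  v=1: 1+1 = 2
  v=2: 2+1 = 3
  v=3: 3+1 = 4
  v=4: 4+1 = 5
  v=5: 5+1 = 6
  v=6: 6+1 = 7
Therefore result = [1, 2, 3, 4, 5, 6, 7].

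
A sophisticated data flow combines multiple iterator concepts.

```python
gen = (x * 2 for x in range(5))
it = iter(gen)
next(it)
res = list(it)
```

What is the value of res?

Step 1: Generator produces [0, 2, 4, 6, 8].
Step 2: next(it) consumes first element (0).
Step 3: list(it) collects remaining: [2, 4, 6, 8].
Therefore res = [2, 4, 6, 8].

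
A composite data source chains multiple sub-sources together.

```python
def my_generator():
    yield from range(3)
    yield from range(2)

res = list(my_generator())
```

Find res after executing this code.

Step 1: Trace yields in order:
  yield 0
  yield 1
  yield 2
  yield 0
  yield 1
Therefore res = [0, 1, 2, 0, 1].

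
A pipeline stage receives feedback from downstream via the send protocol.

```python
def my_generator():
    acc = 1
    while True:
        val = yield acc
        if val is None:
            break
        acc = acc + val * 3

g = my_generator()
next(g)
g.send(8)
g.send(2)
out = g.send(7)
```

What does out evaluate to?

Step 1: next() -> yield acc=1.
Step 2: send(8) -> val=8, acc = 1 + 8*3 = 25, yield 25.
Step 3: send(2) -> val=2, acc = 25 + 2*3 = 31, yield 31.
Step 4: send(7) -> val=7, acc = 31 + 7*3 = 52, yield 52.
Therefore out = 52.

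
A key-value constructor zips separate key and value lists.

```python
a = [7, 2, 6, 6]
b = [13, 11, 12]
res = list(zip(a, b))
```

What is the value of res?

Step 1: zip stops at shortest (len(a)=4, len(b)=3):
  Index 0: (7, 13)
  Index 1: (2, 11)
  Index 2: (6, 12)
Step 2: Last element of a (6) has no pair, dropped.
Therefore res = [(7, 13), (2, 11), (6, 12)].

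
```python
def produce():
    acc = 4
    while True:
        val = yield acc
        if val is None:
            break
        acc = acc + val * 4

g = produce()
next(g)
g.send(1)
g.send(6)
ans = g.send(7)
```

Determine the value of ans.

Step 1: next() -> yield acc=4.
Step 2: send(1) -> val=1, acc = 4 + 1*4 = 8, yield 8.
Step 3: send(6) -> val=6, acc = 8 + 6*4 = 32, yield 32.
Step 4: send(7) -> val=7, acc = 32 + 7*4 = 60, yield 60.
Therefore ans = 60.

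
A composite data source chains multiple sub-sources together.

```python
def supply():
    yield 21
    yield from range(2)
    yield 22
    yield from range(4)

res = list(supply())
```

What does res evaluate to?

Step 1: Trace yields in order:
  yield 21
  yield 0
  yield 1
  yield 22
  yield 0
  yield 1
  yield 2
  yield 3
Therefore res = [21, 0, 1, 22, 0, 1, 2, 3].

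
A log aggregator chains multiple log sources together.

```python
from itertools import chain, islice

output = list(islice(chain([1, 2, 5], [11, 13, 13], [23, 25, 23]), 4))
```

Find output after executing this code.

Step 1: chain([1, 2, 5], [11, 13, 13], [23, 25, 23]) = [1, 2, 5, 11, 13, 13, 23, 25, 23].
Step 2: islice takes first 4 elements: [1, 2, 5, 11].
Therefore output = [1, 2, 5, 11].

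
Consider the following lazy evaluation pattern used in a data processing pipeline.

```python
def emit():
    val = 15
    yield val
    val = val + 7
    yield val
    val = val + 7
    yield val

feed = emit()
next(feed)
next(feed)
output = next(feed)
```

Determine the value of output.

Step 1: Trace through generator execution:
  Yield 1: val starts at 15, yield 15
  Yield 2: val = 15 + 7 = 22, yield 22
  Yield 3: val = 22 + 7 = 29, yield 29
Step 2: First next() gets 15, second next() gets the second value, third next() yields 29.
Therefore output = 29.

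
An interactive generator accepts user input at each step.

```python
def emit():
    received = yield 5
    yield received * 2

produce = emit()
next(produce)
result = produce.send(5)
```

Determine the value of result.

Step 1: next(produce) advances to first yield, producing 5.
Step 2: send(5) resumes, received = 5.
Step 3: yield received * 2 = 5 * 2 = 10.
Therefore result = 10.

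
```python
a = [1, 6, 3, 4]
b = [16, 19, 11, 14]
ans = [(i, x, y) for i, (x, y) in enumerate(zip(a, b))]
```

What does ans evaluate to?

Step 1: enumerate(zip(a, b)) gives index with paired elements:
  i=0: (1, 16)
  i=1: (6, 19)
  i=2: (3, 11)
  i=3: (4, 14)
Therefore ans = [(0, 1, 16), (1, 6, 19), (2, 3, 11), (3, 4, 14)].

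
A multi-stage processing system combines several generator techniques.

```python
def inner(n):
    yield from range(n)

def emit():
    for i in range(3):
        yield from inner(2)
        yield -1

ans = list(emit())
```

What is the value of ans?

Step 1: For each i in range(3):
  i=0: yield from inner(2) -> [0, 1], then yield -1
  i=1: yield from inner(2) -> [0, 1], then yield -1
  i=2: yield from inner(2) -> [0, 1], then yield -1
Therefore ans = [0, 1, -1, 0, 1, -1, 0, 1, -1].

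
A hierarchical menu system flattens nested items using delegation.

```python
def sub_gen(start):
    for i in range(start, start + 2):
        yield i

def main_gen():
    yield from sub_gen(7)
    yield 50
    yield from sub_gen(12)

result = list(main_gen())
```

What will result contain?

Step 1: main_gen() delegates to sub_gen(7):
  yield 7
  yield 8
Step 2: yield 50
Step 3: Delegates to sub_gen(12):
  yield 12
  yield 13
Therefore result = [7, 8, 50, 12, 13].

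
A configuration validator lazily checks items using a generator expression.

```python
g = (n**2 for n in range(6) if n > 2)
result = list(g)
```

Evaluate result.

Step 1: For range(6), keep n > 2, then square:
  n=0: 0 <= 2, excluded
  n=1: 1 <= 2, excluded
  n=2: 2 <= 2, excluded
  n=3: 3 > 2, yield 3**2 = 9
  n=4: 4 > 2, yield 4**2 = 16
  n=5: 5 > 2, yield 5**2 = 25
Therefore result = [9, 16, 25].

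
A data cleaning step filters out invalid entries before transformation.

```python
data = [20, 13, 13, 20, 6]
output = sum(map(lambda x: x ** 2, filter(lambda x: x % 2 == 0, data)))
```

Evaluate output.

Step 1: Filter even numbers from [20, 13, 13, 20, 6]: [20, 20, 6]
Step 2: Square each: [400, 400, 36]
Step 3: Sum = 836.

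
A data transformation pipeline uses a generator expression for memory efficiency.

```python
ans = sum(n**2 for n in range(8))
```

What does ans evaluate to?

Step 1: Compute n**2 for each n in range(8):
  n=0: 0**2 = 0
  n=1: 1**2 = 1
  n=2: 2**2 = 4
  n=3: 3**2 = 9
  n=4: 4**2 = 16
  n=5: 5**2 = 25
  n=6: 6**2 = 36
  n=7: 7**2 = 49
Step 2: sum = 0 + 1 + 4 + 9 + 16 + 25 + 36 + 49 = 140.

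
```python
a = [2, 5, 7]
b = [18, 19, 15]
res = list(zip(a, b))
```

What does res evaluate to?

Step 1: zip pairs elements at same index:
  Index 0: (2, 18)
  Index 1: (5, 19)
  Index 2: (7, 15)
Therefore res = [(2, 18), (5, 19), (7, 15)].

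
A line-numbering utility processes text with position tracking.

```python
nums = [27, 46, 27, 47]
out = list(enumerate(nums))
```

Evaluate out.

Step 1: enumerate pairs each element with its index:
  (0, 27)
  (1, 46)
  (2, 27)
  (3, 47)
Therefore out = [(0, 27), (1, 46), (2, 27), (3, 47)].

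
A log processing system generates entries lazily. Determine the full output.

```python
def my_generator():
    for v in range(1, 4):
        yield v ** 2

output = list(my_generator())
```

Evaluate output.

Step 1: For each v in range(1, 4), yield v**2:
  v=1: yield 1**2 = 1
  v=2: yield 2**2 = 4
  v=3: yield 3**2 = 9
Therefore output = [1, 4, 9].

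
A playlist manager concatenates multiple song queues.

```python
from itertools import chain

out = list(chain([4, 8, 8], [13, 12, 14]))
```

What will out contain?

Step 1: chain() concatenates iterables: [4, 8, 8] + [13, 12, 14].
Therefore out = [4, 8, 8, 13, 12, 14].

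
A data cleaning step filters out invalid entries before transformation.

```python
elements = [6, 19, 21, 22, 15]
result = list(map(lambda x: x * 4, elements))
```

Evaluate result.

Step 1: Apply lambda x: x * 4 to each element:
  6 -> 24
  19 -> 76
  21 -> 84
  22 -> 88
  15 -> 60
Therefore result = [24, 76, 84, 88, 60].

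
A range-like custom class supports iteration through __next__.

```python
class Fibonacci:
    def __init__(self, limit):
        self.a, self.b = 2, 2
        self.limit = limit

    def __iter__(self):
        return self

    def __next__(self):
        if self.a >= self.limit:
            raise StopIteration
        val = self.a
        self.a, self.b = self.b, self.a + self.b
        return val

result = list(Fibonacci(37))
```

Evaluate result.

Step 1: Fibonacci-like sequence (a=2, b=2) until >= 37:
  Yield 2, then a,b = 2,4
  Yield 2, then a,b = 4,6
  Yield 4, then a,b = 6,10
  Yield 6, then a,b = 10,16
  Yield 10, then a,b = 16,26
  Yield 16, then a,b = 26,42
  Yield 26, then a,b = 42,68
Step 2: 42 >= 37, stop.
Therefore result = [2, 2, 4, 6, 10, 16, 26].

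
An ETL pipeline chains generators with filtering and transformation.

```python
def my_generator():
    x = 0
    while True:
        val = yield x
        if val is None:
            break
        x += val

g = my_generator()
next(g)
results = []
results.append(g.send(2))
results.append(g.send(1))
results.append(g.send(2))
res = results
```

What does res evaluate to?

Step 1: next(g) -> yield 0.
Step 2: send(2) -> x = 2, yield 2.
Step 3: send(1) -> x = 3, yield 3.
Step 4: send(2) -> x = 5, yield 5.
Therefore res = [2, 3, 5].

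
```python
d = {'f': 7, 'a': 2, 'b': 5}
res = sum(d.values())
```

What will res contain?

Step 1: d.values() = [7, 2, 5].
Step 2: sum = 14.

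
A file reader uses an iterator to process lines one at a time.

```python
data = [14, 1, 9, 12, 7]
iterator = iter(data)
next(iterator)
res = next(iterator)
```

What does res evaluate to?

Step 1: Create iterator over [14, 1, 9, 12, 7].
Step 2: next() consumes 14.
Step 3: next() returns 1.
Therefore res = 1.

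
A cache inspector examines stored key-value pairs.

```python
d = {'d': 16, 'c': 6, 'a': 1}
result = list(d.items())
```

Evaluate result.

Step 1: d.items() returns (key, value) pairs in insertion order.
Therefore result = [('d', 16), ('c', 6), ('a', 1)].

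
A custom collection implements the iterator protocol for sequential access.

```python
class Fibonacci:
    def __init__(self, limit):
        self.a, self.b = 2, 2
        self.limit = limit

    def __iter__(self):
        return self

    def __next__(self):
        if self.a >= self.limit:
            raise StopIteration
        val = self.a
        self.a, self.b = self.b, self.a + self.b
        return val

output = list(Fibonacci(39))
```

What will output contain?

Step 1: Fibonacci-like sequence (a=2, b=2) until >= 39:
  Yield 2, then a,b = 2,4
  Yield 2, then a,b = 4,6
  Yield 4, then a,b = 6,10
  Yield 6, then a,b = 10,16
  Yield 10, then a,b = 16,26
  Yield 16, then a,b = 26,42
  Yield 26, then a,b = 42,68
Step 2: 42 >= 39, stop.
Therefore output = [2, 2, 4, 6, 10, 16, 26].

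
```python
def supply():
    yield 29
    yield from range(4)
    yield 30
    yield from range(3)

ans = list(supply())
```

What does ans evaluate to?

Step 1: Trace yields in order:
  yield 29
  yield 0
  yield 1
  yield 2
  yield 3
  yield 30
  yield 0
  yield 1
  yield 2
Therefore ans = [29, 0, 1, 2, 3, 30, 0, 1, 2].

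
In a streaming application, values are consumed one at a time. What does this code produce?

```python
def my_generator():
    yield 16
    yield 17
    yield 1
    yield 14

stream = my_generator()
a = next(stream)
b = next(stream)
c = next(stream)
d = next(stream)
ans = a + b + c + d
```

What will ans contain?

Step 1: Create generator and consume all values:
  a = next(stream) = 16
  b = next(stream) = 17
  c = next(stream) = 1
  d = next(stream) = 14
Step 2: ans = 16 + 17 + 1 + 14 = 48.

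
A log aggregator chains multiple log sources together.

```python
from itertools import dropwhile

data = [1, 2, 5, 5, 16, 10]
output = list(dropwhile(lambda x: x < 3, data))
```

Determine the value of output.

Step 1: dropwhile drops elements while < 3:
  1 < 3: dropped
  2 < 3: dropped
  5: kept (dropping stopped)
Step 2: Remaining elements kept regardless of condition.
Therefore output = [5, 5, 16, 10].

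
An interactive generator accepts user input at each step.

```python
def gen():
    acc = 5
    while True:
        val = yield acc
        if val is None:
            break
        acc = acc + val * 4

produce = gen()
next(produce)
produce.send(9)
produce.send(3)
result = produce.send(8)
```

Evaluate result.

Step 1: next() -> yield acc=5.
Step 2: send(9) -> val=9, acc = 5 + 9*4 = 41, yield 41.
Step 3: send(3) -> val=3, acc = 41 + 3*4 = 53, yield 53.
Step 4: send(8) -> val=8, acc = 53 + 8*4 = 85, yield 85.
Therefore result = 85.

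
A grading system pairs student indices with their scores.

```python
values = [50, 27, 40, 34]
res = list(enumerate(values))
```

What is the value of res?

Step 1: enumerate pairs each element with its index:
  (0, 50)
  (1, 27)
  (2, 40)
  (3, 34)
Therefore res = [(0, 50), (1, 27), (2, 40), (3, 34)].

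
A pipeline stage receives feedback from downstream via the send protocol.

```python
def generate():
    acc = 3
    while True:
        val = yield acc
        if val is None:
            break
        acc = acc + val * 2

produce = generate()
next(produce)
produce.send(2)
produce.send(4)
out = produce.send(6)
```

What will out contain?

Step 1: next() -> yield acc=3.
Step 2: send(2) -> val=2, acc = 3 + 2*2 = 7, yield 7.
Step 3: send(4) -> val=4, acc = 7 + 4*2 = 15, yield 15.
Step 4: send(6) -> val=6, acc = 15 + 6*2 = 27, yield 27.
Therefore out = 27.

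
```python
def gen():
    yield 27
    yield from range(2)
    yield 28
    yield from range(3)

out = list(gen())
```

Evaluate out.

Step 1: Trace yields in order:
  yield 27
  yield 0
  yield 1
  yield 28
  yield 0
  yield 1
  yield 2
Therefore out = [27, 0, 1, 28, 0, 1, 2].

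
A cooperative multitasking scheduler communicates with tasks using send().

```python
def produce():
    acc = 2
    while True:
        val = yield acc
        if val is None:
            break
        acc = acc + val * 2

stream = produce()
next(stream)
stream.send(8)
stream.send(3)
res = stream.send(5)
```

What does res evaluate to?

Step 1: next() -> yield acc=2.
Step 2: send(8) -> val=8, acc = 2 + 8*2 = 18, yield 18.
Step 3: send(3) -> val=3, acc = 18 + 3*2 = 24, yield 24.
Step 4: send(5) -> val=5, acc = 24 + 5*2 = 34, yield 34.
Therefore res = 34.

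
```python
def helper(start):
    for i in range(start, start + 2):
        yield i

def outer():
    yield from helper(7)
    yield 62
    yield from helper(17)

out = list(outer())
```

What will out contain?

Step 1: outer() delegates to helper(7):
  yield 7
  yield 8
Step 2: yield 62
Step 3: Delegates to helper(17):
  yield 17
  yield 18
Therefore out = [7, 8, 62, 17, 18].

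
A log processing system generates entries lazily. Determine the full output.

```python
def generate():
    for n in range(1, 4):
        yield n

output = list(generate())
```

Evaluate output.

Step 1: The generator yields each value from range(1, 4).
Step 2: list() consumes all yields: [1, 2, 3].
Therefore output = [1, 2, 3].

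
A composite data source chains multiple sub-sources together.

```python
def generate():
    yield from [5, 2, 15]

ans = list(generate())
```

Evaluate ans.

Step 1: yield from delegates to the iterable, yielding each element.
Step 2: Collected values: [5, 2, 15].
Therefore ans = [5, 2, 15].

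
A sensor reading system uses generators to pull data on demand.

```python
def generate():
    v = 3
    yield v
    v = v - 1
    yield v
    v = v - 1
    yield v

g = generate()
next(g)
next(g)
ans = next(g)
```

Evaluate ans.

Step 1: Trace through generator execution:
  Yield 1: v starts at 3, yield 3
  Yield 2: v = 3 - 1 = 2, yield 2
  Yield 3: v = 2 - 1 = 1, yield 1
Step 2: First next() gets 3, second next() gets the second value, third next() yields 1.
Therefore ans = 1.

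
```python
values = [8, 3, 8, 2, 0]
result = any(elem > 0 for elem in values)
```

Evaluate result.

Step 1: Check elem > 0 for each element in [8, 3, 8, 2, 0]:
  8 > 0: True
  3 > 0: True
  8 > 0: True
  2 > 0: True
  0 > 0: False
Step 2: any() returns True.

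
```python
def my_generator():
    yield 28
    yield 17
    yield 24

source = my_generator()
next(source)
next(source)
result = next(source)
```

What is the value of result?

Step 1: my_generator() creates a generator.
Step 2: next(source) yields 28 (consumed and discarded).
Step 3: next(source) yields 17 (consumed and discarded).
Step 4: next(source) yields 24, assigned to result.
Therefore result = 24.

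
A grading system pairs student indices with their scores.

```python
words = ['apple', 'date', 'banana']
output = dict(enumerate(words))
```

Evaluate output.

Step 1: enumerate pairs indices with words:
  0 -> 'apple'
  1 -> 'date'
  2 -> 'banana'
Therefore output = {0: 'apple', 1: 'date', 2: 'banana'}.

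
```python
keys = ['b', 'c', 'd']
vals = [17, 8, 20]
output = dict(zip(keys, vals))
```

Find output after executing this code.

Step 1: zip pairs keys with values:
  'b' -> 17
  'c' -> 8
  'd' -> 20
Therefore output = {'b': 17, 'c': 8, 'd': 20}.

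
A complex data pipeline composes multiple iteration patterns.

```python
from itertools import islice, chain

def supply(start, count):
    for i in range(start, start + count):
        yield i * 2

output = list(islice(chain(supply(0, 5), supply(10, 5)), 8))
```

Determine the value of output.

Step 1: supply(0, 5) yields [0, 2, 4, 6, 8].
Step 2: supply(10, 5) yields [20, 22, 24, 26, 28].
Step 3: chain concatenates: [0, 2, 4, 6, 8, 20, 22, 24, 26, 28].
Step 4: islice takes first 8: [0, 2, 4, 6, 8, 20, 22, 24].
Therefore output = [0, 2, 4, 6, 8, 20, 22, 24].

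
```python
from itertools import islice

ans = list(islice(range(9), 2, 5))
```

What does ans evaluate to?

Step 1: islice(range(9), 2, 5) takes elements at indices [2, 5).
Step 2: Elements: [2, 3, 4].
Therefore ans = [2, 3, 4].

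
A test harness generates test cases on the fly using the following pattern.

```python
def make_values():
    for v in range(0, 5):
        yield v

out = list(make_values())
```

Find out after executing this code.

Step 1: The generator yields each value from range(0, 5).
Step 2: list() consumes all yields: [0, 1, 2, 3, 4].
Therefore out = [0, 1, 2, 3, 4].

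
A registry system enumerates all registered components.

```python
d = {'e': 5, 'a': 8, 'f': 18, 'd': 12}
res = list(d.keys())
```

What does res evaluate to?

Step 1: d.keys() returns the dictionary keys in insertion order.
Therefore res = ['e', 'a', 'f', 'd'].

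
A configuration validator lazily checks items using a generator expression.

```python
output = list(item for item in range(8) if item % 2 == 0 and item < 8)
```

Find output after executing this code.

Step 1: Filter range(8) where item % 2 == 0 and item < 8:
  item=0: both conditions met, included
  item=1: excluded (1 % 2 != 0)
  item=2: both conditions met, included
  item=3: excluded (3 % 2 != 0)
  item=4: both conditions met, included
  item=5: excluded (5 % 2 != 0)
  item=6: both conditions met, included
  item=7: excluded (7 % 2 != 0)
Therefore output = [0, 2, 4, 6].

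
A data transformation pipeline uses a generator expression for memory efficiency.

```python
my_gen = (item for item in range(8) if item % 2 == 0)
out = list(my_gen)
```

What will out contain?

Step 1: Filter range(8) keeping only even values:
  item=0: even, included
  item=1: odd, excluded
  item=2: even, included
  item=3: odd, excluded
  item=4: even, included
  item=5: odd, excluded
  item=6: even, included
  item=7: odd, excluded
Therefore out = [0, 2, 4, 6].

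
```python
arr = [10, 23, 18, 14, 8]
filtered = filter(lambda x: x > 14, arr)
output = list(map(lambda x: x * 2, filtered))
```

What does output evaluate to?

Step 1: Filter arr for elements > 14:
  10: removed
  23: kept
  18: kept
  14: removed
  8: removed
Step 2: Map x * 2 on filtered [23, 18]:
  23 -> 46
  18 -> 36
Therefore output = [46, 36].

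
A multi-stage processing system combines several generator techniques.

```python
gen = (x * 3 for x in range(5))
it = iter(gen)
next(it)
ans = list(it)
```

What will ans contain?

Step 1: Generator produces [0, 3, 6, 9, 12].
Step 2: next(it) consumes first element (0).
Step 3: list(it) collects remaining: [3, 6, 9, 12].
Therefore ans = [3, 6, 9, 12].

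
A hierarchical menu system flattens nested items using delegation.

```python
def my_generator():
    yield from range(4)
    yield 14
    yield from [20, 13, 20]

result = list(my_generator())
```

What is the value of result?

Step 1: Trace yields in order:
  yield 0
  yield 1
  yield 2
  yield 3
  yield 14
  yield 20
  yield 13
  yield 20
Therefore result = [0, 1, 2, 3, 14, 20, 13, 20].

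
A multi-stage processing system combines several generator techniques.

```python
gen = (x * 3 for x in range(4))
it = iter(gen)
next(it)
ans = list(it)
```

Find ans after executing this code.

Step 1: Generator produces [0, 3, 6, 9].
Step 2: next(it) consumes first element (0).
Step 3: list(it) collects remaining: [3, 6, 9].
Therefore ans = [3, 6, 9].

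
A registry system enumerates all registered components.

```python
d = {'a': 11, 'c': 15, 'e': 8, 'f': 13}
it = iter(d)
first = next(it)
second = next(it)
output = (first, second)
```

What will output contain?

Step 1: iter(d) iterates over keys: ['a', 'c', 'e', 'f'].
Step 2: first = next(it) = 'a', second = next(it) = 'c'.
Therefore output = ('a', 'c').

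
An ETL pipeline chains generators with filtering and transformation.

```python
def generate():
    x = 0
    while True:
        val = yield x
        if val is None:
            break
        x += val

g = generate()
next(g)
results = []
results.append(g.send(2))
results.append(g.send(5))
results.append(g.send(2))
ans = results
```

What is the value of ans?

Step 1: next(g) -> yield 0.
Step 2: send(2) -> x = 2, yield 2.
Step 3: send(5) -> x = 7, yield 7.
Step 4: send(2) -> x = 9, yield 9.
Therefore ans = [2, 7, 9].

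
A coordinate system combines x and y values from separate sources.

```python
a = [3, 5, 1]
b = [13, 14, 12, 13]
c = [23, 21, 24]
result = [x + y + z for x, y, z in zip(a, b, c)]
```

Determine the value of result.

Step 1: zip three lists (truncates to shortest, len=3):
  3 + 13 + 23 = 39
  5 + 14 + 21 = 40
  1 + 12 + 24 = 37
Therefore result = [39, 40, 37].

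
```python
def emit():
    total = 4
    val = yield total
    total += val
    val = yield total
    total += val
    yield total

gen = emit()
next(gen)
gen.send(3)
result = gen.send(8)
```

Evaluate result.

Step 1: next() -> yield total=4.
Step 2: send(3) -> val=3, total = 4+3 = 7, yield 7.
Step 3: send(8) -> val=8, total = 7+8 = 15, yield 15.
Therefore result = 15.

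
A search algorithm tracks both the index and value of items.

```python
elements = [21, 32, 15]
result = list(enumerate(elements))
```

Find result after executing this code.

Step 1: enumerate pairs each element with its index:
  (0, 21)
  (1, 32)
  (2, 15)
Therefore result = [(0, 21), (1, 32), (2, 15)].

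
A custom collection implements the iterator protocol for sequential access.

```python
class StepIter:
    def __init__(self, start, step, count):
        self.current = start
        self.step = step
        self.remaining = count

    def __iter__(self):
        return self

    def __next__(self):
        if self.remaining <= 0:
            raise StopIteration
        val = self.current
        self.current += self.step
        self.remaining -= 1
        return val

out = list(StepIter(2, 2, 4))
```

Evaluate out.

Step 1: StepIter starts at 2, increments by 2, for 4 steps:
  Yield 2, then current += 2
  Yield 4, then current += 2
  Yield 6, then current += 2
  Yield 8, then current += 2
Therefore out = [2, 4, 6, 8].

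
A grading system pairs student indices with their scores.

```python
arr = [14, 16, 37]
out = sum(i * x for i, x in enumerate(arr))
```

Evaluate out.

Step 1: Compute i * x for each (i, x) in enumerate([14, 16, 37]):
  i=0, x=14: 0*14 = 0
  i=1, x=16: 1*16 = 16
  i=2, x=37: 2*37 = 74
Step 2: sum = 0 + 16 + 74 = 90.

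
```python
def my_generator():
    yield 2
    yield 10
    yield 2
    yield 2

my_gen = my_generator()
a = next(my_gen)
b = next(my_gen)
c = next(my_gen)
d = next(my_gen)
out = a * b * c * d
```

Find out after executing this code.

Step 1: Create generator and consume all values:
  a = next(my_gen) = 2
  b = next(my_gen) = 10
  c = next(my_gen) = 2
  d = next(my_gen) = 2
Step 2: out = 2 * 10 * 2 * 2 = 80.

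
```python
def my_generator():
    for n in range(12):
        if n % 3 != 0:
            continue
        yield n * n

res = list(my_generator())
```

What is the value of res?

Step 1: Only yield n**2 when n is divisible by 3:
  n=0: 0 % 3 == 0, yield 0**2 = 0
  n=3: 3 % 3 == 0, yield 3**2 = 9
  n=6: 6 % 3 == 0, yield 6**2 = 36
  n=9: 9 % 3 == 0, yield 9**2 = 81
Therefore res = [0, 9, 36, 81].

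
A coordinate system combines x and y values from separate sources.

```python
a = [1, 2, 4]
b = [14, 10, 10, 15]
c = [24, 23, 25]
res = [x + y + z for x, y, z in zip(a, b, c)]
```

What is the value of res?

Step 1: zip three lists (truncates to shortest, len=3):
  1 + 14 + 24 = 39
  2 + 10 + 23 = 35
  4 + 10 + 25 = 39
Therefore res = [39, 35, 39].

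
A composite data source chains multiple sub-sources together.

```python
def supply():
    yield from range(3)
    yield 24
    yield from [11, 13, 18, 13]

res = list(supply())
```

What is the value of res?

Step 1: Trace yields in order:
  yield 0
  yield 1
  yield 2
  yield 24
  yield 11
  yield 13
  yield 18
  yield 13
Therefore res = [0, 1, 2, 24, 11, 13, 18, 13].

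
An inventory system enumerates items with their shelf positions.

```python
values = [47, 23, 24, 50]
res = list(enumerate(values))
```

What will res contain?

Step 1: enumerate pairs each element with its index:
  (0, 47)
  (1, 23)
  (2, 24)
  (3, 50)
Therefore res = [(0, 47), (1, 23), (2, 24), (3, 50)].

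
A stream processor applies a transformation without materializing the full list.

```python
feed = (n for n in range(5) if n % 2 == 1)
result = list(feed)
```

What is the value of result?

Step 1: Filter range(5) keeping only odd values:
  n=0: even, excluded
  n=1: odd, included
  n=2: even, excluded
  n=3: odd, included
  n=4: even, excluded
Therefore result = [1, 3].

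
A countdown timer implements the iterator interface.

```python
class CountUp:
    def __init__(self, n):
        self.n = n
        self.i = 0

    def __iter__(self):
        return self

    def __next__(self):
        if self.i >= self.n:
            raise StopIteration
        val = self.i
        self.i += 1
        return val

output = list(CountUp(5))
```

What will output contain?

Step 1: CountUp(5) creates an iterator counting 0 to 4.
Step 2: list() consumes all values: [0, 1, 2, 3, 4].
Therefore output = [0, 1, 2, 3, 4].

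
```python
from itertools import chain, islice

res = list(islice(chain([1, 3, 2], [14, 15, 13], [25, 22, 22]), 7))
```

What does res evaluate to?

Step 1: chain([1, 3, 2], [14, 15, 13], [25, 22, 22]) = [1, 3, 2, 14, 15, 13, 25, 22, 22].
Step 2: islice takes first 7 elements: [1, 3, 2, 14, 15, 13, 25].
Therefore res = [1, 3, 2, 14, 15, 13, 25].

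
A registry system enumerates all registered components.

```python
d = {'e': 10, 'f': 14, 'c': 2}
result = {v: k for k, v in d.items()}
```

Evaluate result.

Step 1: Invert dict (swap keys and values):
  'e': 10 -> 10: 'e'
  'f': 14 -> 14: 'f'
  'c': 2 -> 2: 'c'
Therefore result = {10: 'e', 14: 'f', 2: 'c'}.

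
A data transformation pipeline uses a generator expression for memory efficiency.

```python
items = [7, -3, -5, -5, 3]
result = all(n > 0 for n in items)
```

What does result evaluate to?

Step 1: Check n > 0 for each element in [7, -3, -5, -5, 3]:
  7 > 0: True
  -3 > 0: False
  -5 > 0: False
  -5 > 0: False
  3 > 0: True
Step 2: all() returns False.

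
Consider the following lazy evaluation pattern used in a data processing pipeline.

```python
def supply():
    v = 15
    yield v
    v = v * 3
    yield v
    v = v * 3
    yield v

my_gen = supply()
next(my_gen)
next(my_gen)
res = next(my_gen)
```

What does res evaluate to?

Step 1: Trace through generator execution:
  Yield 1: v starts at 15, yield 15
  Yield 2: v = 15 * 3 = 45, yield 45
  Yield 3: v = 45 * 3 = 135, yield 135
Step 2: First next() gets 15, second next() gets the second value, third next() yields 135.
Therefore res = 135.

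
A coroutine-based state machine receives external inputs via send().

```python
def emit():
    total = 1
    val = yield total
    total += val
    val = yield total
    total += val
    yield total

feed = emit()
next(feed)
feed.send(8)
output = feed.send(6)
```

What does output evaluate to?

Step 1: next() -> yield total=1.
Step 2: send(8) -> val=8, total = 1+8 = 9, yield 9.
Step 3: send(6) -> val=6, total = 9+6 = 15, yield 15.
Therefore output = 15.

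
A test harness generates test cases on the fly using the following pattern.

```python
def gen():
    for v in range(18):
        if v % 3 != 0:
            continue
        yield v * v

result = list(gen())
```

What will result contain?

Step 1: Only yield v**2 when v is divisible by 3:
  v=0: 0 % 3 == 0, yield 0**2 = 0
  v=3: 3 % 3 == 0, yield 3**2 = 9
  v=6: 6 % 3 == 0, yield 6**2 = 36
  v=9: 9 % 3 == 0, yield 9**2 = 81
  v=12: 12 % 3 == 0, yield 12**2 = 144
  v=15: 15 % 3 == 0, yield 15**2 = 225
Therefore result = [0, 9, 36, 81, 144, 225].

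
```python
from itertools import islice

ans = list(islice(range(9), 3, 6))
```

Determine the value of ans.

Step 1: islice(range(9), 3, 6) takes elements at indices [3, 6).
Step 2: Elements: [3, 4, 5].
Therefore ans = [3, 4, 5].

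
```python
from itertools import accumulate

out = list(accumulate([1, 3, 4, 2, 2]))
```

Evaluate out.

Step 1: accumulate computes running sums:
  + 1 = 1
  + 3 = 4
  + 4 = 8
  + 2 = 10
  + 2 = 12
Therefore out = [1, 4, 8, 10, 12].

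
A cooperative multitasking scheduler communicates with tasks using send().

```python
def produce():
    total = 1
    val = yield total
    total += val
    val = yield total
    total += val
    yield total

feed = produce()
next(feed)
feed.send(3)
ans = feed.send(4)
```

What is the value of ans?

Step 1: next() -> yield total=1.
Step 2: send(3) -> val=3, total = 1+3 = 4, yield 4.
Step 3: send(4) -> val=4, total = 4+4 = 8, yield 8.
Therefore ans = 8.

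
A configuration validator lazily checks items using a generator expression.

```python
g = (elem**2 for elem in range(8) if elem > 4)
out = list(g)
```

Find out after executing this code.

Step 1: For range(8), keep elem > 4, then square:
  elem=0: 0 <= 4, excluded
  elem=1: 1 <= 4, excluded
  elem=2: 2 <= 4, excluded
  elem=3: 3 <= 4, excluded
  elem=4: 4 <= 4, excluded
  elem=5: 5 > 4, yield 5**2 = 25
  elem=6: 6 > 4, yield 6**2 = 36
  elem=7: 7 > 4, yield 7**2 = 49
Therefore out = [25, 36, 49].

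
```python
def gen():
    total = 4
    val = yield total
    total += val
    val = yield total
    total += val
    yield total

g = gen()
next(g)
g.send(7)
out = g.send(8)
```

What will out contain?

Step 1: next() -> yield total=4.
Step 2: send(7) -> val=7, total = 4+7 = 11, yield 11.
Step 3: send(8) -> val=8, total = 11+8 = 19, yield 19.
Therefore out = 19.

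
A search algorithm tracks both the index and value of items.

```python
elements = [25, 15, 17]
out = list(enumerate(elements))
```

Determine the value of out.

Step 1: enumerate pairs each element with its index:
  (0, 25)
  (1, 15)
  (2, 17)
Therefore out = [(0, 25), (1, 15), (2, 17)].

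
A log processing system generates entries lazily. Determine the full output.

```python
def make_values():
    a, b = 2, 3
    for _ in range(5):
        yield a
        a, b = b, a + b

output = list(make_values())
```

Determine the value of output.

Step 1: Fibonacci-like sequence starting with a=2, b=3:
  Iteration 1: yield a=2, then a,b = 3,5
  Iteration 2: yield a=3, then a,b = 5,8
  Iteration 3: yield a=5, then a,b = 8,13
  Iteration 4: yield a=8, then a,b = 13,21
  Iteration 5: yield a=13, then a,b = 21,34
Therefore output = [2, 3, 5, 8, 13].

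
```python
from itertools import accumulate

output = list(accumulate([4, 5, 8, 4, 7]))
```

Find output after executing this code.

Step 1: accumulate computes running sums:
  + 4 = 4
  + 5 = 9
  + 8 = 17
  + 4 = 21
  + 7 = 28
Therefore output = [4, 9, 17, 21, 28].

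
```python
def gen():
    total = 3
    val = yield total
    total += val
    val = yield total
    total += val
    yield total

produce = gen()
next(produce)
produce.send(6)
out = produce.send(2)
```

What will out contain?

Step 1: next() -> yield total=3.
Step 2: send(6) -> val=6, total = 3+6 = 9, yield 9.
Step 3: send(2) -> val=2, total = 9+2 = 11, yield 11.
Therefore out = 11.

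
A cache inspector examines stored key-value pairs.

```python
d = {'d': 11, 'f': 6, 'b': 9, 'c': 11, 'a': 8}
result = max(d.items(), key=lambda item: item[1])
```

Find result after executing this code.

Step 1: Find item with maximum value:
  ('d', 11)
  ('f', 6)
  ('b', 9)
  ('c', 11)
  ('a', 8)
Step 2: Maximum value is 11 at key 'd'.
Therefore result = ('d', 11).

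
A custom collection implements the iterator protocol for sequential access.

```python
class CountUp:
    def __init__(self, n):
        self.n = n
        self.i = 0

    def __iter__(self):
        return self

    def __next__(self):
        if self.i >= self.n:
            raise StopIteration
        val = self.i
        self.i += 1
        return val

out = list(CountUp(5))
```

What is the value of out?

Step 1: CountUp(5) creates an iterator counting 0 to 4.
Step 2: list() consumes all values: [0, 1, 2, 3, 4].
Therefore out = [0, 1, 2, 3, 4].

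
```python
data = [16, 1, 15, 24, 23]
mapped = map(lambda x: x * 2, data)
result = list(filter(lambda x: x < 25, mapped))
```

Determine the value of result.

Step 1: Map x * 2:
  16 -> 32
  1 -> 2
  15 -> 30
  24 -> 48
  23 -> 46
Step 2: Filter for < 25:
  32: removed
  2: kept
  30: removed
  48: removed
  46: removed
Therefore result = [2].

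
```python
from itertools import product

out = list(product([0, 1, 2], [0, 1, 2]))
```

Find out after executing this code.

Step 1: product([0, 1, 2], [0, 1, 2]) gives all pairs:
  (0, 0)
  (0, 1)
  (0, 2)
  (1, 0)
  (1, 1)
  (1, 2)
  (2, 0)
  (2, 1)
  (2, 2)
Therefore out = [(0, 0), (0, 1), (0, 2), (1, 0), (1, 1), (1, 2), (2, 0), (2, 1), (2, 2)].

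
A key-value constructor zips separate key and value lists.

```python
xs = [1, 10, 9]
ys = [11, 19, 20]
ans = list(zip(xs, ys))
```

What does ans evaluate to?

Step 1: zip pairs elements at same index:
  Index 0: (1, 11)
  Index 1: (10, 19)
  Index 2: (9, 20)
Therefore ans = [(1, 11), (10, 19), (9, 20)].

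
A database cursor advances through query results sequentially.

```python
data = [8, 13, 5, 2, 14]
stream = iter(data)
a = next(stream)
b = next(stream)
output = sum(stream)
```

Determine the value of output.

Step 1: Create iterator over [8, 13, 5, 2, 14].
Step 2: a = next() = 8, b = next() = 13.
Step 3: sum() of remaining [5, 2, 14] = 21.
Therefore output = 21.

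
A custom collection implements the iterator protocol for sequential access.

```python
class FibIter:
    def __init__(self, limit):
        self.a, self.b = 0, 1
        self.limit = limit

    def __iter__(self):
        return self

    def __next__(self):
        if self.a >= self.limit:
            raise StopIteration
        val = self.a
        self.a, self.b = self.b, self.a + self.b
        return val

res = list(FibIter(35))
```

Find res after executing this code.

Step 1: Fibonacci-like sequence (a=0, b=1) until >= 35:
  Yield 0, then a,b = 1,1
  Yield 1, then a,b = 1,2
  Yield 1, then a,b = 2,3
  Yield 2, then a,b = 3,5
  Yield 3, then a,b = 5,8
  Yield 5, then a,b = 8,13
  Yield 8, then a,b = 13,21
  Yield 13, then a,b = 21,34
  Yield 21, then a,b = 34,55
  Yield 34, then a,b = 55,89
Step 2: 55 >= 35, stop.
Therefore res = [0, 1, 1, 2, 3, 5, 8, 13, 21, 34].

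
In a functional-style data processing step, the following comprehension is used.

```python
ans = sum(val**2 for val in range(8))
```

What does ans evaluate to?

Step 1: Compute val**2 for each val in range(8):
  val=0: 0**2 = 0
  val=1: 1**2 = 1
  val=2: 2**2 = 4
  val=3: 3**2 = 9
  val=4: 4**2 = 16
  val=5: 5**2 = 25
  val=6: 6**2 = 36
  val=7: 7**2 = 49
Step 2: sum = 0 + 1 + 4 + 9 + 16 + 25 + 36 + 49 = 140.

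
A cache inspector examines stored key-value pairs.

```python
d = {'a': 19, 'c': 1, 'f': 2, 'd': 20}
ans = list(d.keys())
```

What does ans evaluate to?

Step 1: d.keys() returns the dictionary keys in insertion order.
Therefore ans = ['a', 'c', 'f', 'd'].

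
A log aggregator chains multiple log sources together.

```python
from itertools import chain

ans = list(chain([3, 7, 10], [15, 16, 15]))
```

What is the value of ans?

Step 1: chain() concatenates iterables: [3, 7, 10] + [15, 16, 15].
Therefore ans = [3, 7, 10, 15, 16, 15].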